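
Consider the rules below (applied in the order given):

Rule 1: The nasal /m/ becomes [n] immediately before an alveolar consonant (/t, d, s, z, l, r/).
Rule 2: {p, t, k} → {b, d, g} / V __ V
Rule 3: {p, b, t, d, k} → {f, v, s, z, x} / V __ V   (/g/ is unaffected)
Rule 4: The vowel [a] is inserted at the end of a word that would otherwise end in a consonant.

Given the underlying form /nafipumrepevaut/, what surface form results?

nafivunrevevauta

Rule 1 (nasal place assimilation): /m/ precedes the alveolar consonant /r/, so it assimilates in place to [n]. /nafipumrepevaut/ → nafipunrepevaut.
Rule 2 (intervocalic voicing): /p/ is a voiceless stop between vowels /i/ and /u/, so it voices to [b]. /p/ is a voiceless stop between vowels /e/ and /e/, so it voices to [b]. /nafipunrepevaut/ → nafibunrebevaut.
Rule 3 (intervocalic spirantization): /b/ is a stop between vowels /i/ and /u/, so it spirantizes to the fricative [v]. /b/ is a stop between vowels /e/ and /e/, so it spirantizes to the fricative [v]. /nafibunrebevaut/ → nafivunrevevaut.
Rule 4 (final a-epenthesis): the form ends in the consonant /t/, so [a] is inserted word-finally. /nafivunrevevaut/ → nafivunrevevauta.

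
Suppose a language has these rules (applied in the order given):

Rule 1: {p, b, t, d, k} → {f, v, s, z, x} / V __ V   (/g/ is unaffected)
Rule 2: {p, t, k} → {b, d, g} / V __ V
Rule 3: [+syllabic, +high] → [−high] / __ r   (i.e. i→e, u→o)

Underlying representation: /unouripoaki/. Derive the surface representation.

unoorifoaxi

Rule 1 (intervocalic spirantization): /p/ is a stop between vowels /i/ and /o/, so it spirantizes to the fricative [f]. /k/ is a stop between vowels /a/ and /i/, so it spirantizes to the fricative [x]. /unouripoaki/ → unourifoaxi.
Rule 2 (intervocalic voicing): no segment meets the environment; /unourifoaxi/ is unchanged.
Rule 3 (pre-rhotic lowering): /u/ is a high vowel immediately before /r/, so it lowers to [o]. /unourifoaxi/ → unoorifoaxi.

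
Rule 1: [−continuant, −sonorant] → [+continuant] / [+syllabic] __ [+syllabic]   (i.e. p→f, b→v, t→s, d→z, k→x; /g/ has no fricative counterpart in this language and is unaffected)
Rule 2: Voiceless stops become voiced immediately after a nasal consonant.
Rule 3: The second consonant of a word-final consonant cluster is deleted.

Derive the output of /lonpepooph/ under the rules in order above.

lonbefoop

Rule 1 (intervocalic spirantization): /p/ is a stop between vowels /e/ and /o/, so it spirantizes to the fricative [f]. /lonpepooph/ → lonpefooph.
Rule 2 (post-nasal voicing): /p/ is a voiceless stop immediately after the nasal /n/, so it voices to [b]. /lonpefooph/ → lonbefooph.
Rule 3 (final cluster simplification): /h/ is the second consonant of a word-final cluster /ph/, so it deletes. /lonbefooph/ → lonbefoop.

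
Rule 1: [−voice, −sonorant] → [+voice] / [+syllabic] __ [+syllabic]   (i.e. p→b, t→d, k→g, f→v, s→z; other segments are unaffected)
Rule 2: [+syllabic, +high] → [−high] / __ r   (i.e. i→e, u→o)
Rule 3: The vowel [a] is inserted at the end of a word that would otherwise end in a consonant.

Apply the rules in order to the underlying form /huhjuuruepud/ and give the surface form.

huhjuoruebuda

Rule 1 (intervocalic voicing): /p/ is a voiceless obstruent between vowels /e/ and /u/, so it voices to [b]. /huhjuuruepud/ → huhjuuruebud.
Rule 2 (pre-rhotic lowering): /u/ is a high vowel immediately before /r/, so it lowers to [o]. /huhjuuruebud/ → huhjuoruebud.
Rule 3 (final a-epenthesis): the form ends in the consonant /d/, so [a] is inserted word-finally. /huhjuoruebud/ → huhjuoruebuda.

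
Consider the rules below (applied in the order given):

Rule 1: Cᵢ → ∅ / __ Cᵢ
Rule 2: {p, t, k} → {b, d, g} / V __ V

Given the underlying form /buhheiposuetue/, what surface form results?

Rule 1 (degemination): /hh/ is a geminate; the first /h/ deletes. /buhheiposuetue/ → buheiposuetue.
Rule 2 (intervocalic voicing): /p/ is a voiceless stop between vowels /i/ and /o/, so it voices to [b]. /t/ is a voiceless stop between vowels /e/ and /u/, so it voices to [d]. /buheiposuetue/ → buheibosuedue.

buheibosuedue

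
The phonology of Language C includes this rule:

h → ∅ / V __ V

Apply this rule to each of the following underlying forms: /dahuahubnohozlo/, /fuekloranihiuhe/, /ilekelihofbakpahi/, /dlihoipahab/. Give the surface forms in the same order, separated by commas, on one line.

/dahuahubnohozlo/: /h/ occurs between vowels /a/ and /u/, so it deletes. /h/ occurs between vowels /a/ and /u/, so it deletes. /h/ occurs between vowels /o/ and /o/, so it deletes. → [dauaubnoozlo].
/fuekloranihiuhe/: /h/ occurs between vowels /i/ and /i/, so it deletes. /h/ occurs between vowels /u/ and /e/, so it deletes. → [fuekloraniiue].
/ilekelihofbakpahi/: /h/ occurs between vowels /i/ and /o/, so it deletes. /h/ occurs between vowels /a/ and /i/, so it deletes. → [ilekeliofbakpai].
/dlihoipahab/: /h/ occurs between vowels /i/ and /o/, so it deletes. /h/ occurs between vowels /a/ and /a/, so it deletes. → [dlioipaab].

dauaubnoozlo, fuekloraniiue, ilekeliofbakpai, dlioipaab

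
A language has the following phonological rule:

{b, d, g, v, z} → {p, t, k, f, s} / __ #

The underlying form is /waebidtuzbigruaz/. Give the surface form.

/z/ is a voiced obstruent in word-final position, so it devoices to [s].
The other instances of /b/, /d/, /z/, /g/ do not occur in the required environment and remain unchanged.
Surface form: [waebidtuzbigruas].

waebidtuzbigruas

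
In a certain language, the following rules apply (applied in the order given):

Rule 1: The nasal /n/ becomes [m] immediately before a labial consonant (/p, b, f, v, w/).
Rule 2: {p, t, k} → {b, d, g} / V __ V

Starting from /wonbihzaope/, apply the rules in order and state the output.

Rule 1 (nasal place assimilation): /n/ precedes the labial consonant /b/, so it assimilates in place to [m]. /wonbihzaope/ → wombihzaope.
Rule 2 (intervocalic voicing): /p/ is a voiceless stop between vowels /o/ and /e/, so it voices to [b]. /wombihzaope/ → wombihzaobe.

wombihzaobe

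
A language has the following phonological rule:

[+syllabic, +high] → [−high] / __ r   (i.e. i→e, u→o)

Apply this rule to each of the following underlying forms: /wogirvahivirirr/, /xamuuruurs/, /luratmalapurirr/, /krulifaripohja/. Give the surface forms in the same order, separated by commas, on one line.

/wogirvahivirirr/: /i/ is a high vowel immediately before /r/, so it lowers to [e]. /i/ is a high vowel immediately before /r/, so it lowers to [e]. /i/ is a high vowel immediately before /r/, so it lowers to [e]. → [wogervahivererr].
/xamuuruurs/: /u/ is a high vowel immediately before /r/, so it lowers to [o]. /u/ is a high vowel immediately before /r/, so it lowers to [o]. → [xamuoruors].
/luratmalapurirr/: /u/ is a high vowel immediately before /r/, so it lowers to [o]. /u/ is a high vowel immediately before /r/, so it lowers to [o]. /i/ is a high vowel immediately before /r/, so it lowers to [e]. → [loratmalaporerr].
/krulifaripohja/: the rule's environment is not met; surfaces unchanged as [krulifaripohja].

wogervahivererr, xamuoruors, loratmalaporerr, krulifaripohja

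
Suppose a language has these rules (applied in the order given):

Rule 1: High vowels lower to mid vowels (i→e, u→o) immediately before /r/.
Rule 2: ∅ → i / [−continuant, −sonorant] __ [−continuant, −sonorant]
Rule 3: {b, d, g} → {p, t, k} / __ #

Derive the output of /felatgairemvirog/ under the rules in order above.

Rule 1 (pre-rhotic lowering): /i/ is a high vowel immediately before /r/, so it lowers to [e]. /i/ is a high vowel immediately before /r/, so it lowers to [e]. /felatgairemvirog/ → felatgaeremverog.
Rule 2 (stop-cluster i-epenthesis): /t/ and /g/ form a stop–stop cluster, so [i] is inserted between them. /felatgaeremverog/ → felatigaeremverog.
Rule 3 (final devoicing): /g/ is a voiced stop in word-final position, so it devoices to [k]. /felatigaeremverog/ → felatigaeremverok.

felatigaeremverok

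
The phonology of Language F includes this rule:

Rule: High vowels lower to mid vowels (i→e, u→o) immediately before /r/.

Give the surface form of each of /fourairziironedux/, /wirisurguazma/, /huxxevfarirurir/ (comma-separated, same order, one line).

fooraerzieronedux, werisorguazma, huxxevfarerorer

/fourairziironedux/: /u/ is a high vowel immediately before /r/, so it lowers to [o]. /i/ is a high vowel immediately before /r/, so it lowers to [e]. /i/ is a high vowel immediately before /r/, so it lowers to [e]. → [fooraerzieronedux].
/wirisurguazma/: /i/ is a high vowel immediately before /r/, so it lowers to [e]. /u/ is a high vowel immediately before /r/, so it lowers to [o]. → [werisorguazma].
/huxxevfarirurir/: /i/ is a high vowel immediately before /r/, so it lowers to [e]. /u/ is a high vowel immediately before /r/, so it lowers to [o]. /i/ is a high vowel immediately before /r/, so it lowers to [e]. → [huxxevfarerorer].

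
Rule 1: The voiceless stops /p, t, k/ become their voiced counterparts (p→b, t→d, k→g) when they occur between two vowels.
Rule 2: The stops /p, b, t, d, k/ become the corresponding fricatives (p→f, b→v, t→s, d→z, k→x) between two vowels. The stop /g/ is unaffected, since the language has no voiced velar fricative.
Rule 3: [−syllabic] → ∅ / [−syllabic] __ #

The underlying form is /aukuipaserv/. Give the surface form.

auguivaser

Rule 1 (intervocalic voicing): /k/ is a voiceless stop between vowels /u/ and /u/, so it voices to [g]. /p/ is a voiceless stop between vowels /i/ and /a/, so it voices to [b]. /aukuipaserv/ → auguibaserv.
Rule 2 (intervocalic spirantization): /b/ is a stop between vowels /i/ and /a/, so it spirantizes to the fricative [v]. /auguibaserv/ → auguivaserv.
Rule 3 (final cluster simplification): /v/ is the second consonant of a word-final cluster /rv/, so it deletes. /auguivaserv/ → auguivaser.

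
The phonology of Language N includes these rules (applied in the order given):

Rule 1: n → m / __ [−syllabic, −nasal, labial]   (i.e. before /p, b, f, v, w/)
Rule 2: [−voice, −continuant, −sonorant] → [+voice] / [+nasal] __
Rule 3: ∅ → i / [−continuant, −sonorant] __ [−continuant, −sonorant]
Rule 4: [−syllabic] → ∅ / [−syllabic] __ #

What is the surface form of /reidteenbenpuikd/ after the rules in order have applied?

Rule 1 (nasal place assimilation): /n/ precedes the labial consonant /b/, so it assimilates in place to [m]. /n/ precedes the labial consonant /p/, so it assimilates in place to [m]. /reidteenbenpuikd/ → reidteembempuikd.
Rule 2 (post-nasal voicing): /p/ is a voiceless stop immediately after the nasal /m/, so it voices to [b]. /reidteembempuikd/ → reidteembembuikd.
Rule 3 (stop-cluster i-epenthesis): /d/ and /t/ form a stop–stop cluster, so [i] is inserted between them. /k/ and /d/ form a stop–stop cluster, so [i] is inserted between them. /reidteembembuikd/ → reiditeembembuikid.
Rule 4 (final cluster simplification): no segment meets the environment; /reiditeembembuikid/ is unchanged.

reiditeembembuikid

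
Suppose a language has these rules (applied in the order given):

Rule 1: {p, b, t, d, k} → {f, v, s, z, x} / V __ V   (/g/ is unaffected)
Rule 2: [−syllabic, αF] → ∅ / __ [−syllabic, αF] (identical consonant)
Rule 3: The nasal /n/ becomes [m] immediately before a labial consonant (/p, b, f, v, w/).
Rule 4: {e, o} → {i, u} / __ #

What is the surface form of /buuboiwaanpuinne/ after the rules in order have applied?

Rule 1 (intervocalic spirantization): /b/ is a stop between vowels /u/ and /o/, so it spirantizes to the fricative [v]. /buuboiwaanpuinne/ → buuvoiwaanpuinne.
Rule 2 (degemination): /nn/ is a geminate; the first /n/ deletes. /buuvoiwaanpuinne/ → buuvoiwaanpuine.
Rule 3 (nasal place assimilation): /n/ precedes the labial consonant /p/, so it assimilates in place to [m]. /buuvoiwaanpuine/ → buuvoiwaampuine.
Rule 4 (final vowel raising): /e/ is a mid vowel in word-final position, so it raises to [i]. /buuvoiwaampuine/ → buuvoiwaampuini.

buuvoiwaampuini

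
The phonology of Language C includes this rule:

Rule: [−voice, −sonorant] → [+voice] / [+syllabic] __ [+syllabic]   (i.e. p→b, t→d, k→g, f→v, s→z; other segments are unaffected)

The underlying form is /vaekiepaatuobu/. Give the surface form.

vaegiebaaduobu

/k/ is a voiceless obstruent between vowels /e/ and /i/, so it voices to [g].
/p/ is a voiceless obstruent between vowels /e/ and /a/, so it voices to [b].
/t/ is a voiceless obstruent between vowels /a/ and /u/, so it voices to [d].
Surface form: [vaegiebaaduobu].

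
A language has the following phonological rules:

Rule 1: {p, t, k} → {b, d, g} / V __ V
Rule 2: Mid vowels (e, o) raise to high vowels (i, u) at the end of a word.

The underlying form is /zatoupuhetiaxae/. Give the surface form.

zadoubuhediaxai

Rule 1 (intervocalic voicing): /t/ is a voiceless stop between vowels /a/ and /o/, so it voices to [d]. /p/ is a voiceless stop between vowels /u/ and /u/, so it voices to [b]. /t/ is a voiceless stop between vowels /e/ and /i/, so it voices to [d]. /zatoupuhetiaxae/ → zadoubuhediaxae.
Rule 2 (final vowel raising): /e/ is a mid vowel in word-final position, so it raises to [i]. /zadoubuhediaxae/ → zadoubuhediaxai.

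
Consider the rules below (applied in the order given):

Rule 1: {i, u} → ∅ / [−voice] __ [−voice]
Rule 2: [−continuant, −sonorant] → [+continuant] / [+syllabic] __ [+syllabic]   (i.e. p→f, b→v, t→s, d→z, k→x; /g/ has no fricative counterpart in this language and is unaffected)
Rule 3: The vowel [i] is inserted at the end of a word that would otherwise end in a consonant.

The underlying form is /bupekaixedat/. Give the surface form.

bufexaixezati

Rule 1 (high vowel syncope): no segment meets the environment; /bupekaixedat/ is unchanged.
Rule 2 (intervocalic spirantization): /p/ is a stop between vowels /u/ and /e/, so it spirantizes to the fricative [f]. /k/ is a stop between vowels /e/ and /a/, so it spirantizes to the fricative [x]. /d/ is a stop between vowels /e/ and /a/, so it spirantizes to the fricative [z]. /bupekaixedat/ → bufexaixezat.
Rule 3 (final i-epenthesis): the form ends in the consonant /t/, so [i] is inserted word-finally. /bufexaixezat/ → bufexaixezati.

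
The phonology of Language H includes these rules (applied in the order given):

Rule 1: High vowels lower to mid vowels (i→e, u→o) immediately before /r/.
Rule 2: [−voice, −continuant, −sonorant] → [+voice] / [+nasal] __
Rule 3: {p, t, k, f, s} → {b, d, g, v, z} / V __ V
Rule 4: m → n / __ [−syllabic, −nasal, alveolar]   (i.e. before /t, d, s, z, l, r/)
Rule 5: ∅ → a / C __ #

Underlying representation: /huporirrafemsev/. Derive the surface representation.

Rule 1 (pre-rhotic lowering): /i/ is a high vowel immediately before /r/, so it lowers to [e]. /huporirrafemsev/ → huporerrafemsev.
Rule 2 (post-nasal voicing): no segment meets the environment; /huporerrafemsev/ is unchanged.
Rule 3 (intervocalic voicing): /p/ is a voiceless obstruent between vowels /u/ and /o/, so it voices to [b]. /f/ is a voiceless obstruent between vowels /a/ and /e/, so it voices to [v]. /huporerrafemsev/ → huborerravemsev.
Rule 4 (nasal place assimilation): /m/ precedes the alveolar consonant /s/, so it assimilates in place to [n]. /huborerravemsev/ → huborerravensev.
Rule 5 (final a-epenthesis): the form ends in the consonant /v/, so [a] is inserted word-finally. /huborerravensev/ → huborerravenseva.

huborerravenseva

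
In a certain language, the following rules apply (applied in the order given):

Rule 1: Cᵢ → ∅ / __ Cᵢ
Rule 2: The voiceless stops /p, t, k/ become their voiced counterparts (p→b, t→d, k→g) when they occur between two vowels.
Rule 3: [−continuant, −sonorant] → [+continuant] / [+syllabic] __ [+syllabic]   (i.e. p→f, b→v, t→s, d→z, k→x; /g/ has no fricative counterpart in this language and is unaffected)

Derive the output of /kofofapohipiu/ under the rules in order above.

kofofavohiviu

Rule 1 (degemination): no segment meets the environment; /kofofapohipiu/ is unchanged.
Rule 2 (intervocalic voicing): /p/ is a voiceless stop between vowels /a/ and /o/, so it voices to [b]. /p/ is a voiceless stop between vowels /i/ and /i/, so it voices to [b]. /kofofapohipiu/ → kofofabohibiu.
Rule 3 (intervocalic spirantization): /b/ is a stop between vowels /a/ and /o/, so it spirantizes to the fricative [v]. /b/ is a stop between vowels /i/ and /i/, so it spirantizes to the fricative [v]. /kofofabohibiu/ → kofofavohiviu.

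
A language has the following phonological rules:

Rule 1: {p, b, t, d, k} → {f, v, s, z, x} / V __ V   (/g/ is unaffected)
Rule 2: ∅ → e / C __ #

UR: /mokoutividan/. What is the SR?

Rule 1 (intervocalic spirantization): /k/ is a stop between vowels /o/ and /o/, so it spirantizes to the fricative [x]. /t/ is a stop between vowels /u/ and /i/, so it spirantizes to the fricative [s]. /d/ is a stop between vowels /i/ and /a/, so it spirantizes to the fricative [z]. /mokoutividan/ → moxousivizan.
Rule 2 (final e-epenthesis): the form ends in the consonant /n/, so [e] is inserted word-finally. /moxousivizan/ → moxousivizane.

moxousivizane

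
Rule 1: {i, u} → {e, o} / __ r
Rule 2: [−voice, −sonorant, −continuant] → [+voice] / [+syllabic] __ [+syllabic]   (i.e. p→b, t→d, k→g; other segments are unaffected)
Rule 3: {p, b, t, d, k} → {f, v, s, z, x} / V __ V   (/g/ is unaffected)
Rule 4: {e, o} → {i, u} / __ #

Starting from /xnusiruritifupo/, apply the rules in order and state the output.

xnuserorizifuvu

Rule 1 (pre-rhotic lowering): /i/ is a high vowel immediately before /r/, so it lowers to [e]. /u/ is a high vowel immediately before /r/, so it lowers to [o]. /xnusiruritifupo/ → xnuseroritifupo.
Rule 2 (intervocalic voicing): /t/ is a voiceless stop between vowels /i/ and /i/, so it voices to [d]. /p/ is a voiceless stop between vowels /u/ and /o/, so it voices to [b]. /xnuseroritifupo/ → xnuseroridifubo.
Rule 3 (intervocalic spirantization): /d/ is a stop between vowels /i/ and /i/, so it spirantizes to the fricative [z]. /b/ is a stop between vowels /u/ and /o/, so it spirantizes to the fricative [v]. /xnuseroridifubo/ → xnuserorizifuvo.
Rule 4 (final vowel raising): /o/ is a mid vowel in word-final position, so it raises to [u]. /xnuserorizifuvo/ → xnuserorizifuvu.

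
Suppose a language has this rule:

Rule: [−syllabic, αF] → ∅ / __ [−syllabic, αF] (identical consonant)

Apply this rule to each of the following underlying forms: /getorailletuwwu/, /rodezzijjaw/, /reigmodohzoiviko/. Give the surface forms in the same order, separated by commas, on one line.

/getorailletuwwu/: /ll/ is a geminate; the first /l/ deletes. /ww/ is a geminate; the first /w/ deletes. → [getorailetuwu].
/rodezzijjaw/: /zz/ is a geminate; the first /z/ deletes. /jj/ is a geminate; the first /j/ deletes. → [rodezijaw].
/reigmodohzoiviko/: the rule's environment is not met; surfaces unchanged as [reigmodohzoiviko].

getorailetuwu, rodezijaw, reigmodohzoiviko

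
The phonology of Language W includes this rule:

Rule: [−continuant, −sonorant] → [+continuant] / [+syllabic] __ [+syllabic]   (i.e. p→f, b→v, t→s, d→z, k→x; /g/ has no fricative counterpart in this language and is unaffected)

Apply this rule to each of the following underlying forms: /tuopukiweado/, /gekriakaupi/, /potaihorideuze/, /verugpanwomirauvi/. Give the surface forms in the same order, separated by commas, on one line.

tuofuxiweazo, gekriaxaufi, posaihorizeuze, verugpanwomirauvi

/tuopukiweado/: /p/ is a stop between vowels /o/ and /u/, so it spirantizes to the fricative [f]. /k/ is a stop between vowels /u/ and /i/, so it spirantizes to the fricative [x]. /d/ is a stop between vowels /a/ and /o/, so it spirantizes to the fricative [z]. → [tuofuxiweazo].
/gekriakaupi/: /k/ is a stop between vowels /a/ and /a/, so it spirantizes to the fricative [x]. /p/ is a stop between vowels /u/ and /i/, so it spirantizes to the fricative [f]. → [gekriaxaufi].
/potaihorideuze/: /t/ is a stop between vowels /o/ and /a/, so it spirantizes to the fricative [s]. /d/ is a stop between vowels /i/ and /e/, so it spirantizes to the fricative [z]. → [posaihorizeuze].
/verugpanwomirauvi/: the rule's environment is not met; surfaces unchanged as [verugpanwomirauvi].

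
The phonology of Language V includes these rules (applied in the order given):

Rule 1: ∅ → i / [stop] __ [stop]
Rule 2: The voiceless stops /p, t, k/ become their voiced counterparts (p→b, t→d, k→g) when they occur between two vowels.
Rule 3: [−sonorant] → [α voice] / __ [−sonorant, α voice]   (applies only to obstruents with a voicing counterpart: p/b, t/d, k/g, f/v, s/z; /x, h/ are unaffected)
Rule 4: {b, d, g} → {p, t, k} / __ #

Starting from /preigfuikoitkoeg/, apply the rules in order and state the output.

preikfuigoidigoek

Rule 1 (stop-cluster i-epenthesis): /t/ and /k/ form a stop–stop cluster, so [i] is inserted between them. /preigfuikoitkoeg/ → preigfuikoitikoeg.
Rule 2 (intervocalic voicing): /k/ is a voiceless stop between vowels /i/ and /o/, so it voices to [g]. /t/ is a voiceless stop between vowels /i/ and /i/, so it voices to [d]. /k/ is a voiceless stop between vowels /i/ and /o/, so it voices to [g]. /preigfuikoitikoeg/ → preigfuigoidigoeg.
Rule 3 (regressive voicing assimilation): /g/ precedes the voiceless obstruent /f/, so it devoices to [k] by assimilation. /preigfuigoidigoeg/ → preikfuigoidigoeg.
Rule 4 (final devoicing): /g/ is a voiced stop in word-final position, so it devoices to [k]. /preikfuigoidigoeg/ → preikfuigoidigoek.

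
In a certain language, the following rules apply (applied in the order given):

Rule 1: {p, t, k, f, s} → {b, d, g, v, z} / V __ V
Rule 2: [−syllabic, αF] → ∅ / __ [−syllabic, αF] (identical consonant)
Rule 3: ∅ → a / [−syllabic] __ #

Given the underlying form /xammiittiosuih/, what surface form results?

xamiitiozuiha

Rule 1 (intervocalic voicing): /s/ is a voiceless obstruent between vowels /o/ and /u/, so it voices to [z]. /xammiittiosuih/ → xammiittiozuih.
Rule 2 (degemination): /mm/ is a geminate; the first /m/ deletes. /tt/ is a geminate; the first /t/ deletes. /xammiittiozuih/ → xamiitiozuih.
Rule 3 (final a-epenthesis): the form ends in the consonant /h/, so [a] is inserted word-finally. /xamiitiozuih/ → xamiitiozuiha.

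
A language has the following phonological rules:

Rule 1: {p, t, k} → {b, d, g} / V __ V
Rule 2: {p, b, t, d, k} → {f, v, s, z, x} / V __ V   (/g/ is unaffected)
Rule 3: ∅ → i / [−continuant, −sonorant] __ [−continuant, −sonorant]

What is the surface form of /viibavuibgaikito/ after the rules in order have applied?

viivavuibigaigizo

Rule 1 (intervocalic voicing): /k/ is a voiceless stop between vowels /i/ and /i/, so it voices to [g]. /t/ is a voiceless stop between vowels /i/ and /o/, so it voices to [d]. /viibavuibgaikito/ → viibavuibgaigido.
Rule 2 (intervocalic spirantization): /b/ is a stop between vowels /i/ and /a/, so it spirantizes to the fricative [v]. /d/ is a stop between vowels /i/ and /o/, so it spirantizes to the fricative [z]. /viibavuibgaigido/ → viivavuibgaigizo.
Rule 3 (stop-cluster i-epenthesis): /b/ and /g/ form a stop–stop cluster, so [i] is inserted between them. /viivavuibgaigizo/ → viivavuibigaigizo.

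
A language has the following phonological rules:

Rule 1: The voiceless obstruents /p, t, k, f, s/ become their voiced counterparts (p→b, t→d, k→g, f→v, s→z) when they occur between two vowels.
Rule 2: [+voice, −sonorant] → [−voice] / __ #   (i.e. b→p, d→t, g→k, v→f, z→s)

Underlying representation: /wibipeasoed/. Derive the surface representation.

wibibeazoet

Rule 1 (intervocalic voicing): /p/ is a voiceless obstruent between vowels /i/ and /e/, so it voices to [b]. /s/ is a voiceless obstruent between vowels /a/ and /o/, so it voices to [z]. /wibipeasoed/ → wibibeazoed.
Rule 2 (final devoicing): /d/ is a voiced obstruent in word-final position, so it devoices to [t]. /wibibeazoed/ → wibibeazoet.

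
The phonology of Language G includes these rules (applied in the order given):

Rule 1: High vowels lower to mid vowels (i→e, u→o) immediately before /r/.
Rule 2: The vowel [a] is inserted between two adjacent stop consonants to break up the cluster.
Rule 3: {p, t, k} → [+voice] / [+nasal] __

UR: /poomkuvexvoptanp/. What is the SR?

Rule 1 (pre-rhotic lowering): no segment meets the environment; /poomkuvexvoptanp/ is unchanged.
Rule 2 (stop-cluster a-epenthesis): /p/ and /t/ form a stop–stop cluster, so [a] is inserted between them. /poomkuvexvoptanp/ → poomkuvexvopatanp.
Rule 3 (post-nasal voicing): /k/ is a voiceless stop immediately after the nasal /m/, so it voices to [g]. /p/ is a voiceless stop immediately after the nasal /n/, so it voices to [b]. /poomkuvexvopatanp/ → poomguvexvopatanb.

poomguvexvopatanb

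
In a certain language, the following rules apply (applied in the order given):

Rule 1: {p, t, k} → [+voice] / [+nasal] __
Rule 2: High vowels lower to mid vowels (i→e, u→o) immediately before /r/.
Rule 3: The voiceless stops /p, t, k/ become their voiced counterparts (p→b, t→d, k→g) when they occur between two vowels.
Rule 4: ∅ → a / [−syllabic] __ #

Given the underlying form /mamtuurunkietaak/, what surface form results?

mamduorungiedaaka

Rule 1 (post-nasal voicing): /t/ is a voiceless stop immediately after the nasal /m/, so it voices to [d]. /k/ is a voiceless stop immediately after the nasal /n/, so it voices to [g]. /mamtuurunkietaak/ → mamduurungietaak.
Rule 2 (pre-rhotic lowering): /u/ is a high vowel immediately before /r/, so it lowers to [o]. /mamduurungietaak/ → mamduorungietaak.
Rule 3 (intervocalic voicing): /t/ is a voiceless stop between vowels /e/ and /a/, so it voices to [d]. /mamduorungietaak/ → mamduorungiedaak.
Rule 4 (final a-epenthesis): the form ends in the consonant /k/, so [a] is inserted word-finally. /mamduorungiedaak/ → mamduorungiedaaka.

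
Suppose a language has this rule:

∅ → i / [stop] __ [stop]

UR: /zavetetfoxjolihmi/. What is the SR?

No segment of /zavetetfoxjolihmi/ meets the structural description of the rule, so the form surfaces unchanged.

zavetetfoxjolihmi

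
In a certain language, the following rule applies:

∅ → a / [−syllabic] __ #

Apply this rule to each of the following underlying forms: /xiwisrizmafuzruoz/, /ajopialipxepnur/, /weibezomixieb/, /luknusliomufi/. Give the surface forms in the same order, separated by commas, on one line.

/xiwisrizmafuzruoz/: the form ends in the consonant /z/, so [a] is inserted word-finally. → [xiwisrizmafuzruoza].
/ajopialipxepnur/: the form ends in the consonant /r/, so [a] is inserted word-finally. → [ajopialipxepnura].
/weibezomixieb/: the form ends in the consonant /b/, so [a] is inserted word-finally. → [weibezomixieba].
/luknusliomufi/: the rule's environment is not met; surfaces unchanged as [luknusliomufi].

xiwisrizmafuzruoza, ajopialipxepnura, weibezomixieba, luknusliomufi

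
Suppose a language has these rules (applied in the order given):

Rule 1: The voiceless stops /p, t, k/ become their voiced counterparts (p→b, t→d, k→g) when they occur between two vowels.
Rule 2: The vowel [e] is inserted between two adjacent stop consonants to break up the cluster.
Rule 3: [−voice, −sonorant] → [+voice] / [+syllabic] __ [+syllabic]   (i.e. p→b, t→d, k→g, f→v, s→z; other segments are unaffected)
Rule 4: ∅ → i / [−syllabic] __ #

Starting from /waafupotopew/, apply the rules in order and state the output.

waavubodobewi

Rule 1 (intervocalic voicing): /p/ is a voiceless stop between vowels /u/ and /o/, so it voices to [b]. /t/ is a voiceless stop between vowels /o/ and /o/, so it voices to [d]. /p/ is a voiceless stop between vowels /o/ and /e/, so it voices to [b]. /waafupotopew/ → waafubodobew.
Rule 2 (stop-cluster e-epenthesis): no segment meets the environment; /waafubodobew/ is unchanged.
Rule 3 (intervocalic voicing): /f/ is a voiceless obstruent between vowels /a/ and /u/, so it voices to [v]. /waafubodobew/ → waavubodobew.
Rule 4 (final i-epenthesis): the form ends in the consonant /w/, so [i] is inserted word-finally. /waavubodobew/ → waavubodobewi.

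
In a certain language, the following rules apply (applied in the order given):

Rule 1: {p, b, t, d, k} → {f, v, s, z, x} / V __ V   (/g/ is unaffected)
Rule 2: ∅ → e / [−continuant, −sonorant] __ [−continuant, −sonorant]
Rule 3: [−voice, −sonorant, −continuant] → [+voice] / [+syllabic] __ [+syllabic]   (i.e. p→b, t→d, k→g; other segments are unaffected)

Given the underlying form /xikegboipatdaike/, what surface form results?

xixegeboifadedaixe

Rule 1 (intervocalic spirantization): /k/ is a stop between vowels /i/ and /e/, so it spirantizes to the fricative [x]. /p/ is a stop between vowels /i/ and /a/, so it spirantizes to the fricative [f]. /k/ is a stop between vowels /i/ and /e/, so it spirantizes to the fricative [x]. /xikegboipatdaike/ → xixegboifatdaixe.
Rule 2 (stop-cluster e-epenthesis): /g/ and /b/ form a stop–stop cluster, so [e] is inserted between them. /t/ and /d/ form a stop–stop cluster, so [e] is inserted between them. /xixegboifatdaixe/ → xixegeboifatedaixe.
Rule 3 (intervocalic voicing): /t/ is a voiceless stop between vowels /a/ and /e/, so it voices to [d]. /xixegeboifatedaixe/ → xixegeboifadedaixe.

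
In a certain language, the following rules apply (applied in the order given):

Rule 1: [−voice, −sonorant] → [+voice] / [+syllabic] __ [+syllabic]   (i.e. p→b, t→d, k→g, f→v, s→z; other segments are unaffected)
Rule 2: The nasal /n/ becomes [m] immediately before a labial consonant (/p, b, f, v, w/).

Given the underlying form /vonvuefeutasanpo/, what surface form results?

Rule 1 (intervocalic voicing): /f/ is a voiceless obstruent between vowels /e/ and /e/, so it voices to [v]. /t/ is a voiceless obstruent between vowels /u/ and /a/, so it voices to [d]. /s/ is a voiceless obstruent between vowels /a/ and /a/, so it voices to [z]. /vonvuefeutasanpo/ → vonvueveudazanpo.
Rule 2 (nasal place assimilation): /n/ precedes the labial consonant /v/, so it assimilates in place to [m]. /n/ precedes the labial consonant /p/, so it assimilates in place to [m]. /vonvueveudazanpo/ → vomvueveudazampo.

vomvueveudazampo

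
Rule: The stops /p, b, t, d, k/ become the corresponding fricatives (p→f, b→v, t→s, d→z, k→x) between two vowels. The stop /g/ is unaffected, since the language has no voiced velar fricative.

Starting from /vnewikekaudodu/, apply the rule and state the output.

vnewixexauzozu

/k/ is a stop between vowels /i/ and /e/, so it spirantizes to the fricative [x].
/k/ is a stop between vowels /e/ and /a/, so it spirantizes to the fricative [x].
/d/ is a stop between vowels /u/ and /o/, so it spirantizes to the fricative [z].
/d/ is a stop between vowels /o/ and /u/, so it spirantizes to the fricative [z].
Surface form: [vnewixexauzozu].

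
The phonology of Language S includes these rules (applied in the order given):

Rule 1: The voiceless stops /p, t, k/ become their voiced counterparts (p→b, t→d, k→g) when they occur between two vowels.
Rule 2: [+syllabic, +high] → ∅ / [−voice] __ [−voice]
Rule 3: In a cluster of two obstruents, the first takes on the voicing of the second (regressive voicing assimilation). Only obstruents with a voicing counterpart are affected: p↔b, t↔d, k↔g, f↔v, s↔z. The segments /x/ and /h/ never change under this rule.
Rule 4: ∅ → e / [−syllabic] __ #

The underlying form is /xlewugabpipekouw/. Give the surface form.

Rule 1 (intervocalic voicing): /p/ is a voiceless stop between vowels /i/ and /e/, so it voices to [b]. /k/ is a voiceless stop between vowels /e/ and /o/, so it voices to [g]. /xlewugabpipekouw/ → xlewugabpibegouw.
Rule 2 (high vowel syncope): no segment meets the environment; /xlewugabpibegouw/ is unchanged.
Rule 3 (regressive voicing assimilation): /b/ precedes the voiceless obstruent /p/, so it devoices to [p] by assimilation. /xlewugabpibegouw/ → xlewugappibegouw.
Rule 4 (final e-epenthesis): the form ends in the consonant /w/, so [e] is inserted word-finally. /xlewugappibegouw/ → xlewugappibegouwe.

xlewugappibegouwe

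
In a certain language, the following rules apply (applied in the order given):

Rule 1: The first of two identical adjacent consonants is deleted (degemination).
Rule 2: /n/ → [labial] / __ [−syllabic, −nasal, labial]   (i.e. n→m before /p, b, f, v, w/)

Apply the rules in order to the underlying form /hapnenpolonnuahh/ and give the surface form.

Rule 1 (degemination): /nn/ is a geminate; the first /n/ deletes. /hh/ is a geminate; the first /h/ deletes. /hapnenpolonnuahh/ → hapnenpolonuah.
Rule 2 (nasal place assimilation): /n/ precedes the labial consonant /p/, so it assimilates in place to [m]. /hapnenpolonuah/ → hapnempolonuah.

hapnempolonuah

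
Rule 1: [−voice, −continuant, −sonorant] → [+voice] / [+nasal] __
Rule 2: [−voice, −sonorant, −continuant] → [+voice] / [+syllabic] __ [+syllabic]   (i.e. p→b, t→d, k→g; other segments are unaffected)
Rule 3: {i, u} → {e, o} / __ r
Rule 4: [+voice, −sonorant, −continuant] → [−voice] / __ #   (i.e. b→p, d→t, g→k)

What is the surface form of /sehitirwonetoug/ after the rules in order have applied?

Rule 1 (post-nasal voicing): no segment meets the environment; /sehitirwonetoug/ is unchanged.
Rule 2 (intervocalic voicing): /t/ is a voiceless stop between vowels /i/ and /i/, so it voices to [d]. /t/ is a voiceless stop between vowels /e/ and /o/, so it voices to [d]. /sehitirwonetoug/ → sehidirwonedoug.
Rule 3 (pre-rhotic lowering): /i/ is a high vowel immediately before /r/, so it lowers to [e]. /sehidirwonedoug/ → sehiderwonedoug.
Rule 4 (final devoicing): /g/ is a voiced stop in word-final position, so it devoices to [k]. /sehiderwonedoug/ → sehiderwonedouk.

sehiderwonedouk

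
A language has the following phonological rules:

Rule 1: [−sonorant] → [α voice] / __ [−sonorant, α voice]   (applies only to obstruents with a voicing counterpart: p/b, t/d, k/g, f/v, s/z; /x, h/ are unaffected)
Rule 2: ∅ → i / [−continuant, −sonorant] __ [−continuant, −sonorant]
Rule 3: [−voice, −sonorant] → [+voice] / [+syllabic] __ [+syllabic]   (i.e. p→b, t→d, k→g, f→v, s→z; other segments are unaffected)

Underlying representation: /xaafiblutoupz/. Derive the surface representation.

Rule 1 (regressive voicing assimilation): /p/ precedes the voiced obstruent /z/, so it voices to [b] by assimilation. /xaafiblutoupz/ → xaafiblutoubz.
Rule 2 (stop-cluster i-epenthesis): no segment meets the environment; /xaafiblutoubz/ is unchanged.
Rule 3 (intervocalic voicing): /f/ is a voiceless obstruent between vowels /a/ and /i/, so it voices to [v]. /t/ is a voiceless obstruent between vowels /u/ and /o/, so it voices to [d]. /xaafiblutoubz/ → xaavibludoubz.

xaavibludoubz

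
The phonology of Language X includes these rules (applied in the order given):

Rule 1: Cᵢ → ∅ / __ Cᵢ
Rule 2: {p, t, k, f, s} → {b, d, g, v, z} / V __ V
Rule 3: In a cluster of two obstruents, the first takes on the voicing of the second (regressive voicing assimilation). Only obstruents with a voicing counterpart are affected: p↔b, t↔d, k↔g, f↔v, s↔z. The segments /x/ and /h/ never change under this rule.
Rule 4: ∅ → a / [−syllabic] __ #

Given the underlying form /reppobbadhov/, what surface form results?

rebobathova

Rule 1 (degemination): /pp/ is a geminate; the first /p/ deletes. /bb/ is a geminate; the first /b/ deletes. /reppobbadhov/ → repobadhov.
Rule 2 (intervocalic voicing): /p/ is a voiceless obstruent between vowels /e/ and /o/, so it voices to [b]. /repobadhov/ → rebobadhov.
Rule 3 (regressive voicing assimilation): /d/ precedes the voiceless obstruent /h/, so it devoices to [t] by assimilation. /rebobadhov/ → rebobathov.
Rule 4 (final a-epenthesis): the form ends in the consonant /v/, so [a] is inserted word-finally. /rebobathov/ → rebobathova.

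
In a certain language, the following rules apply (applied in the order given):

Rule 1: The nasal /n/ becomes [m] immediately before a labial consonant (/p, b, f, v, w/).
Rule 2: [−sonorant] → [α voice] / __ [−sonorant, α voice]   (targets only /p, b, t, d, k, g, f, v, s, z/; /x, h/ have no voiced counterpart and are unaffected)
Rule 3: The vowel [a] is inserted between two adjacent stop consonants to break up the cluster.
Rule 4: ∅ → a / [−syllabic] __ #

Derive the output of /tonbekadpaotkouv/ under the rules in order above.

Rule 1 (nasal place assimilation): /n/ precedes the labial consonant /b/, so it assimilates in place to [m]. /tonbekadpaotkouv/ → tombekadpaotkouv.
Rule 2 (regressive voicing assimilation): /d/ precedes the voiceless obstruent /p/, so it devoices to [t] by assimilation. /tombekadpaotkouv/ → tombekatpaotkouv.
Rule 3 (stop-cluster a-epenthesis): /t/ and /p/ form a stop–stop cluster, so [a] is inserted between them. /t/ and /k/ form a stop–stop cluster, so [a] is inserted between them. /tombekatpaotkouv/ → tombekatapaotakouv.
Rule 4 (final a-epenthesis): the form ends in the consonant /v/, so [a] is inserted word-finally. /tombekatapaotakouv/ → tombekatapaotakouva.

tombekatapaotakouva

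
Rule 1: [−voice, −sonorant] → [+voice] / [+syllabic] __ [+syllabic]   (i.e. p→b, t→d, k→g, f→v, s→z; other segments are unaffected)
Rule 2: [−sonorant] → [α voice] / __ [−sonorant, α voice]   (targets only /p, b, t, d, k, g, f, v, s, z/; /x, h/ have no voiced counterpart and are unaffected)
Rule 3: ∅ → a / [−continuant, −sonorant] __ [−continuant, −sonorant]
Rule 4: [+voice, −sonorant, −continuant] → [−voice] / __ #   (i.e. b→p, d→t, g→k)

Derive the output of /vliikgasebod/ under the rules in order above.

Rule 1 (intervocalic voicing): /s/ is a voiceless obstruent between vowels /a/ and /e/, so it voices to [z]. /vliikgasebod/ → vliikgazebod.
Rule 2 (regressive voicing assimilation): /k/ precedes the voiced obstruent /g/, so it voices to [g] by assimilation. /vliikgazebod/ → vliiggazebod.
Rule 3 (stop-cluster a-epenthesis): /g/ and /g/ form a stop–stop cluster, so [a] is inserted between them. /vliiggazebod/ → vliigagazebod.
Rule 4 (final devoicing): /d/ is a voiced stop in word-final position, so it devoices to [t]. /vliigagazebod/ → vliigagazebot.

vliigagazebot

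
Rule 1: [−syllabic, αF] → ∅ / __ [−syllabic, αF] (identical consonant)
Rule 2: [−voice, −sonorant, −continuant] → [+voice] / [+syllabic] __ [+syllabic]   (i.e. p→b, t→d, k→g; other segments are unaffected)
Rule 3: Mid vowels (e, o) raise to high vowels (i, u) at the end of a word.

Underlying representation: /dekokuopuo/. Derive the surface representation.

degoguobuu

Rule 1 (degemination): no segment meets the environment; /dekokuopuo/ is unchanged.
Rule 2 (intervocalic voicing): /k/ is a voiceless stop between vowels /e/ and /o/, so it voices to [g]. /k/ is a voiceless stop between vowels /o/ and /u/, so it voices to [g]. /p/ is a voiceless stop between vowels /o/ and /u/, so it voices to [b]. /dekokuopuo/ → degoguobuo.
Rule 3 (final vowel raising): /o/ is a mid vowel in word-final position, so it raises to [u]. /degoguobuo/ → degoguobuu.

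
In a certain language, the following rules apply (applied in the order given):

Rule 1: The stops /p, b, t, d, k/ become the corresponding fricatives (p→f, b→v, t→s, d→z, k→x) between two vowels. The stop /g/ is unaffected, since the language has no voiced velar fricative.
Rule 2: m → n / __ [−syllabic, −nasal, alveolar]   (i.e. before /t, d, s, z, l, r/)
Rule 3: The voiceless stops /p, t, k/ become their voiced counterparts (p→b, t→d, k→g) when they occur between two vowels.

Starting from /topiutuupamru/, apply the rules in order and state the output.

tofiusuufanru

Rule 1 (intervocalic spirantization): /p/ is a stop between vowels /o/ and /i/, so it spirantizes to the fricative [f]. /t/ is a stop between vowels /u/ and /u/, so it spirantizes to the fricative [s]. /p/ is a stop between vowels /u/ and /a/, so it spirantizes to the fricative [f]. /topiutuupamru/ → tofiusuufamru.
Rule 2 (nasal place assimilation): /m/ precedes the alveolar consonant /r/, so it assimilates in place to [n]. /tofiusuufamru/ → tofiusuufanru.
Rule 3 (intervocalic voicing): no segment meets the environment; /tofiusuufanru/ is unchanged.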